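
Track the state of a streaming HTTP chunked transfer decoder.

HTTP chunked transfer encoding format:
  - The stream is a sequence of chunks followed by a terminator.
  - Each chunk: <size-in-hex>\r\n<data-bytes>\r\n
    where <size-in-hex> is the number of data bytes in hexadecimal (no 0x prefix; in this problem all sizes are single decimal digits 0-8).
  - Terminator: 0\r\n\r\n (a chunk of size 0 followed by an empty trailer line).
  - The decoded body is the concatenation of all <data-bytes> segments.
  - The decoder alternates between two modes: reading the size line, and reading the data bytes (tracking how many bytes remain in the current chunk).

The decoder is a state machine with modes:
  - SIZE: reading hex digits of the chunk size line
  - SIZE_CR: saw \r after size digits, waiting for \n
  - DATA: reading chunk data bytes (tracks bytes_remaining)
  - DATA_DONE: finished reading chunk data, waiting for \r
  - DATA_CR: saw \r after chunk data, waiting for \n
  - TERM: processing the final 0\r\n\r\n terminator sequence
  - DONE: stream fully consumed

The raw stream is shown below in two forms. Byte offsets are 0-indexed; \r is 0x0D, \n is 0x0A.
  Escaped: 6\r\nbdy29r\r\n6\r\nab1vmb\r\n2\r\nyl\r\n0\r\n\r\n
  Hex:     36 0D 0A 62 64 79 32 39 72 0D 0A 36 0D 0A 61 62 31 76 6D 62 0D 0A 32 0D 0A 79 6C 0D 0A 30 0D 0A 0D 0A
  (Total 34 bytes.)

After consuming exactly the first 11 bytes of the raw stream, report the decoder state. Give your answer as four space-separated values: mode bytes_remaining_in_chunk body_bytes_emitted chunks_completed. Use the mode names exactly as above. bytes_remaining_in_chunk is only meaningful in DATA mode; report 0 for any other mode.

Byte 0 = '6': mode=SIZE remaining=0 emitted=0 chunks_done=0
Byte 1 = 0x0D: mode=SIZE_CR remaining=0 emitted=0 chunks_done=0
Byte 2 = 0x0A: mode=DATA remaining=6 emitted=0 chunks_done=0
Byte 3 = 'b': mode=DATA remaining=5 emitted=1 chunks_done=0
Byte 4 = 'd': mode=DATA remaining=4 emitted=2 chunks_done=0
Byte 5 = 'y': mode=DATA remaining=3 emitted=3 chunks_done=0
Byte 6 = '2': mode=DATA remaining=2 emitted=4 chunks_done=0
Byte 7 = '9': mode=DATA remaining=1 emitted=5 chunks_done=0
Byte 8 = 'r': mode=DATA_DONE remaining=0 emitted=6 chunks_done=0
Byte 9 = 0x0D: mode=DATA_CR remaining=0 emitted=6 chunks_done=0
Byte 10 = 0x0A: mode=SIZE remaining=0 emitted=6 chunks_done=1

Answer: SIZE 0 6 1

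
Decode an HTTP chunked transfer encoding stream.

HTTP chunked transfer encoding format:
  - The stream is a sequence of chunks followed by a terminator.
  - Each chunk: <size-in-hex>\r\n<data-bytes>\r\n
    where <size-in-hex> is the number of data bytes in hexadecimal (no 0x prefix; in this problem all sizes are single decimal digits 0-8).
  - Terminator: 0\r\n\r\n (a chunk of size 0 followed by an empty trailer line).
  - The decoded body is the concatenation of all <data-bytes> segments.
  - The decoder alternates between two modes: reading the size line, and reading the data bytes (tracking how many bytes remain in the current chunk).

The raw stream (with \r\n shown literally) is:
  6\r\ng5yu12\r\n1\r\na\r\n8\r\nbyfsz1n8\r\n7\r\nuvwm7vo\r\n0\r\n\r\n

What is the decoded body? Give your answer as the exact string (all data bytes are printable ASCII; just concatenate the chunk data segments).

Chunk 1: stream[0..1]='6' size=0x6=6, data at stream[3..9]='g5yu12' -> body[0..6], body so far='g5yu12'
Chunk 2: stream[11..12]='1' size=0x1=1, data at stream[14..15]='a' -> body[6..7], body so far='g5yu12a'
Chunk 3: stream[17..18]='8' size=0x8=8, data at stream[20..28]='byfsz1n8' -> body[7..15], body so far='g5yu12abyfsz1n8'
Chunk 4: stream[30..31]='7' size=0x7=7, data at stream[33..40]='uvwm7vo' -> body[15..22], body so far='g5yu12abyfsz1n8uvwm7vo'
Chunk 5: stream[42..43]='0' size=0 (terminator). Final body='g5yu12abyfsz1n8uvwm7vo' (22 bytes)

Answer: g5yu12abyfsz1n8uvwm7vo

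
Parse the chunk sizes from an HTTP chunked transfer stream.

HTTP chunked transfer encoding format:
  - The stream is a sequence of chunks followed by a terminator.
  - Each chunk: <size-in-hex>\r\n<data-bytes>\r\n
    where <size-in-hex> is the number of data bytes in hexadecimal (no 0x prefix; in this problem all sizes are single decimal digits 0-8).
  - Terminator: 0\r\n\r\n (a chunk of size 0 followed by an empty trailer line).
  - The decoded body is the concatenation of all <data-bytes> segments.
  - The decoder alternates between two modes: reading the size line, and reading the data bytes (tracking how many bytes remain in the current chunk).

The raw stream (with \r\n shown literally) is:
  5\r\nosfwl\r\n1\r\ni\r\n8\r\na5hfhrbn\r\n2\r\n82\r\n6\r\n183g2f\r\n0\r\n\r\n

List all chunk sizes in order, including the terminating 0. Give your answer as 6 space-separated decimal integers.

Answer: 5 1 8 2 6 0

Derivation:
Chunk 1: stream[0..1]='5' size=0x5=5, data at stream[3..8]='osfwl' -> body[0..5], body so far='osfwl'
Chunk 2: stream[10..11]='1' size=0x1=1, data at stream[13..14]='i' -> body[5..6], body so far='osfwli'
Chunk 3: stream[16..17]='8' size=0x8=8, data at stream[19..27]='a5hfhrbn' -> body[6..14], body so far='osfwlia5hfhrbn'
Chunk 4: stream[29..30]='2' size=0x2=2, data at stream[32..34]='82' -> body[14..16], body so far='osfwlia5hfhrbn82'
Chunk 5: stream[36..37]='6' size=0x6=6, data at stream[39..45]='183g2f' -> body[16..22], body so far='osfwlia5hfhrbn82183g2f'
Chunk 6: stream[47..48]='0' size=0 (terminator). Final body='osfwlia5hfhrbn82183g2f' (22 bytes)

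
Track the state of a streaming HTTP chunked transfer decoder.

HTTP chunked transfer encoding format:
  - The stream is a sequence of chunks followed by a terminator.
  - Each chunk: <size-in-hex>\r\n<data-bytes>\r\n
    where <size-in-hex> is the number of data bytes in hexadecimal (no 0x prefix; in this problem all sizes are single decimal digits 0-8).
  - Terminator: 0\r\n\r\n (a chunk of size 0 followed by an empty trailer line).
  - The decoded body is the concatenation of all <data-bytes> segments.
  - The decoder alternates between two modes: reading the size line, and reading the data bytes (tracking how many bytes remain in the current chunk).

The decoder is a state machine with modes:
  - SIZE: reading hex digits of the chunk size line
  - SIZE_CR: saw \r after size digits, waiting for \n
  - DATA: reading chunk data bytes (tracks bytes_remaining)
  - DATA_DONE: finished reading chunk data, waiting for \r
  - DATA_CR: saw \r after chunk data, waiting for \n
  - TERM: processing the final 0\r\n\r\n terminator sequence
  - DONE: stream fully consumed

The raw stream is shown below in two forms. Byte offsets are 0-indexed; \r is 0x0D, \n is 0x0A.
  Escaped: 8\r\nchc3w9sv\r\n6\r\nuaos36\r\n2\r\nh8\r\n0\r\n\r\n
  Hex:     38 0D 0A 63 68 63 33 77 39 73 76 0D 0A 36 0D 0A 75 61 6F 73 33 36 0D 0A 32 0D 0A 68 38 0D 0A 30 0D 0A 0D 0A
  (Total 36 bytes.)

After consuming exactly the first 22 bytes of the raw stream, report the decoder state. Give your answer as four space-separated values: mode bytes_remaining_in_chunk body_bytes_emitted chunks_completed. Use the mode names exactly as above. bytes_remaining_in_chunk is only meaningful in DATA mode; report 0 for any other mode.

Answer: DATA_DONE 0 14 1

Derivation:
Byte 0 = '8': mode=SIZE remaining=0 emitted=0 chunks_done=0
Byte 1 = 0x0D: mode=SIZE_CR remaining=0 emitted=0 chunks_done=0
Byte 2 = 0x0A: mode=DATA remaining=8 emitted=0 chunks_done=0
Byte 3 = 'c': mode=DATA remaining=7 emitted=1 chunks_done=0
Byte 4 = 'h': mode=DATA remaining=6 emitted=2 chunks_done=0
Byte 5 = 'c': mode=DATA remaining=5 emitted=3 chunks_done=0
Byte 6 = '3': mode=DATA remaining=4 emitted=4 chunks_done=0
Byte 7 = 'w': mode=DATA remaining=3 emitted=5 chunks_done=0
Byte 8 = '9': mode=DATA remaining=2 emitted=6 chunks_done=0
Byte 9 = 's': mode=DATA remaining=1 emitted=7 chunks_done=0
Byte 10 = 'v': mode=DATA_DONE remaining=0 emitted=8 chunks_done=0
Byte 11 = 0x0D: mode=DATA_CR remaining=0 emitted=8 chunks_done=0
Byte 12 = 0x0A: mode=SIZE remaining=0 emitted=8 chunks_done=1
Byte 13 = '6': mode=SIZE remaining=0 emitted=8 chunks_done=1
Byte 14 = 0x0D: mode=SIZE_CR remaining=0 emitted=8 chunks_done=1
Byte 15 = 0x0A: mode=DATA remaining=6 emitted=8 chunks_done=1
Byte 16 = 'u': mode=DATA remaining=5 emitted=9 chunks_done=1
Byte 17 = 'a': mode=DATA remaining=4 emitted=10 chunks_done=1
Byte 18 = 'o': mode=DATA remaining=3 emitted=11 chunks_done=1
Byte 19 = 's': mode=DATA remaining=2 emitted=12 chunks_done=1
Byte 20 = '3': mode=DATA remaining=1 emitted=13 chunks_done=1
Byte 21 = '6': mode=DATA_DONE remaining=0 emitted=14 chunks_done=1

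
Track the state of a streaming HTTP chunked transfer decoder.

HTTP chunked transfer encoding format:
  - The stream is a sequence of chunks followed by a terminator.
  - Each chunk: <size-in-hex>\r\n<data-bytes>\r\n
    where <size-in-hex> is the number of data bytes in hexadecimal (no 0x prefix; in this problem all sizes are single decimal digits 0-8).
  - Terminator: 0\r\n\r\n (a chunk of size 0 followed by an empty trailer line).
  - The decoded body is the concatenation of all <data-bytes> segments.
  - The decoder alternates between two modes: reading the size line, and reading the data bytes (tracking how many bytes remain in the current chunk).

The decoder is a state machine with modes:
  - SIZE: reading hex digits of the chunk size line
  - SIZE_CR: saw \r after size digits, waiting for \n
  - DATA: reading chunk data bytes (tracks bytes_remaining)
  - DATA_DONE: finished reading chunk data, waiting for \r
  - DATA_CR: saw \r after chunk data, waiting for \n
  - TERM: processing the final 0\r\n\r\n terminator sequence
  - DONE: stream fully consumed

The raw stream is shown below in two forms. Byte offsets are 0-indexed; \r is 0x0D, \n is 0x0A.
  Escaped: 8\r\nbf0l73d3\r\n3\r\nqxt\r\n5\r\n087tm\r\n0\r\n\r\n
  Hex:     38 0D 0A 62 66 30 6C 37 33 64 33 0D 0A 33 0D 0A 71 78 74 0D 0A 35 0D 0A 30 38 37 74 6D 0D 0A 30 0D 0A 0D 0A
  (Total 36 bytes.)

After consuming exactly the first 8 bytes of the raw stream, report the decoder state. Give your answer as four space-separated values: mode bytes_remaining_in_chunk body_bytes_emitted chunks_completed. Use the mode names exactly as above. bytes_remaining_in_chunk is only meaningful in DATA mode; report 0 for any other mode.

Byte 0 = '8': mode=SIZE remaining=0 emitted=0 chunks_done=0
Byte 1 = 0x0D: mode=SIZE_CR remaining=0 emitted=0 chunks_done=0
Byte 2 = 0x0A: mode=DATA remaining=8 emitted=0 chunks_done=0
Byte 3 = 'b': mode=DATA remaining=7 emitted=1 chunks_done=0
Byte 4 = 'f': mode=DATA remaining=6 emitted=2 chunks_done=0
Byte 5 = '0': mode=DATA remaining=5 emitted=3 chunks_done=0
Byte 6 = 'l': mode=DATA remaining=4 emitted=4 chunks_done=0
Byte 7 = '7': mode=DATA remaining=3 emitted=5 chunks_done=0

Answer: DATA 3 5 0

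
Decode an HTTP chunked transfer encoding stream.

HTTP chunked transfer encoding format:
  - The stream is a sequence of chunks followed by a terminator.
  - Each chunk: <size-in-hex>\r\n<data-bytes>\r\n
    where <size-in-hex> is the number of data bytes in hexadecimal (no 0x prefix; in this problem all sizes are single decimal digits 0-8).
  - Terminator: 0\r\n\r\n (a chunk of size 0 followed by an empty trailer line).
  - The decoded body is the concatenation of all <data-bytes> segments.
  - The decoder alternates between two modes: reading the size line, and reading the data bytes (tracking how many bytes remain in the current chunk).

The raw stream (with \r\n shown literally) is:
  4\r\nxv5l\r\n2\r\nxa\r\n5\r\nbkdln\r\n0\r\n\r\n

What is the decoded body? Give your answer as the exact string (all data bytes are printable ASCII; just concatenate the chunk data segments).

Chunk 1: stream[0..1]='4' size=0x4=4, data at stream[3..7]='xv5l' -> body[0..4], body so far='xv5l'
Chunk 2: stream[9..10]='2' size=0x2=2, data at stream[12..14]='xa' -> body[4..6], body so far='xv5lxa'
Chunk 3: stream[16..17]='5' size=0x5=5, data at stream[19..24]='bkdln' -> body[6..11], body so far='xv5lxabkdln'
Chunk 4: stream[26..27]='0' size=0 (terminator). Final body='xv5lxabkdln' (11 bytes)

Answer: xv5lxabkdln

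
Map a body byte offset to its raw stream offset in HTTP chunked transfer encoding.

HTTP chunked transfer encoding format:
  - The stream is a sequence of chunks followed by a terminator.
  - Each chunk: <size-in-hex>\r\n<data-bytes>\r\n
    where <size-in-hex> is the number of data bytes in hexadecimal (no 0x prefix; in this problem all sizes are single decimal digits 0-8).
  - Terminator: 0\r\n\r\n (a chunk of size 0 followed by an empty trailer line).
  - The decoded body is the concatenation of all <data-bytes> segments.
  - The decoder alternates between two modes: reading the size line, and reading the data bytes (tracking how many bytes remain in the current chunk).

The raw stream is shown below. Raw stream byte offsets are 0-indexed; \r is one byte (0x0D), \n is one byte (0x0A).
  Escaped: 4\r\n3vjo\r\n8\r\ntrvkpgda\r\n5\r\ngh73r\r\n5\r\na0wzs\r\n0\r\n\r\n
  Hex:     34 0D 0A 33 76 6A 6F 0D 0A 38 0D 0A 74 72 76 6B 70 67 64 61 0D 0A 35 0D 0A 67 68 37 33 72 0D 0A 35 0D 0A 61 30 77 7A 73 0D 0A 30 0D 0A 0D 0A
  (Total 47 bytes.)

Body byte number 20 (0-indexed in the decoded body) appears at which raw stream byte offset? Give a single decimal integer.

Answer: 38

Derivation:
Chunk 1: stream[0..1]='4' size=0x4=4, data at stream[3..7]='3vjo' -> body[0..4], body so far='3vjo'
Chunk 2: stream[9..10]='8' size=0x8=8, data at stream[12..20]='trvkpgda' -> body[4..12], body so far='3vjotrvkpgda'
Chunk 3: stream[22..23]='5' size=0x5=5, data at stream[25..30]='gh73r' -> body[12..17], body so far='3vjotrvkpgdagh73r'
Chunk 4: stream[32..33]='5' size=0x5=5, data at stream[35..40]='a0wzs' -> body[17..22], body so far='3vjotrvkpgdagh73ra0wzs'
Chunk 5: stream[42..43]='0' size=0 (terminator). Final body='3vjotrvkpgdagh73ra0wzs' (22 bytes)
Body byte 20 at stream offset 38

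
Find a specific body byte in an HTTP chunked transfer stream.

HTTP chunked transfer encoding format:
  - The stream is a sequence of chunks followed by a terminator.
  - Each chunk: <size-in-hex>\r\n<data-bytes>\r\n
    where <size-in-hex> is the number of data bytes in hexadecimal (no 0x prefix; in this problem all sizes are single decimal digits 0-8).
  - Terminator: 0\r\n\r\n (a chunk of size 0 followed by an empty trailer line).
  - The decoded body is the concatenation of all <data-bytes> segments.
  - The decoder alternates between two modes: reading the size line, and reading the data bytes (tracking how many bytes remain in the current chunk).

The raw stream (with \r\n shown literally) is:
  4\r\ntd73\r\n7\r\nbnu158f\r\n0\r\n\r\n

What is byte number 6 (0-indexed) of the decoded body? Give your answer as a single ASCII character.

Chunk 1: stream[0..1]='4' size=0x4=4, data at stream[3..7]='td73' -> body[0..4], body so far='td73'
Chunk 2: stream[9..10]='7' size=0x7=7, data at stream[12..19]='bnu158f' -> body[4..11], body so far='td73bnu158f'
Chunk 3: stream[21..22]='0' size=0 (terminator). Final body='td73bnu158f' (11 bytes)
Body byte 6 = 'u'

Answer: u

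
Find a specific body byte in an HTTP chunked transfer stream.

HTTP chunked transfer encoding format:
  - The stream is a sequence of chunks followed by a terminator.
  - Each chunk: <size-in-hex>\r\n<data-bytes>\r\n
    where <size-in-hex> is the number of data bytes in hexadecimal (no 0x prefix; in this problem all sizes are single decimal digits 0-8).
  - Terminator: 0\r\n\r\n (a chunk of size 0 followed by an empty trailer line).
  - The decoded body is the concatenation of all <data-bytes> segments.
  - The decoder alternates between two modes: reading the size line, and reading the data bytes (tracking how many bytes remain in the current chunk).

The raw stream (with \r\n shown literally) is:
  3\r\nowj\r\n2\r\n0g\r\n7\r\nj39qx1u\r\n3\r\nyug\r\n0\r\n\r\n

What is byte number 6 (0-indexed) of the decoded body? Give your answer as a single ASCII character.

Answer: 3

Derivation:
Chunk 1: stream[0..1]='3' size=0x3=3, data at stream[3..6]='owj' -> body[0..3], body so far='owj'
Chunk 2: stream[8..9]='2' size=0x2=2, data at stream[11..13]='0g' -> body[3..5], body so far='owj0g'
Chunk 3: stream[15..16]='7' size=0x7=7, data at stream[18..25]='j39qx1u' -> body[5..12], body so far='owj0gj39qx1u'
Chunk 4: stream[27..28]='3' size=0x3=3, data at stream[30..33]='yug' -> body[12..15], body so far='owj0gj39qx1uyug'
Chunk 5: stream[35..36]='0' size=0 (terminator). Final body='owj0gj39qx1uyug' (15 bytes)
Body byte 6 = '3'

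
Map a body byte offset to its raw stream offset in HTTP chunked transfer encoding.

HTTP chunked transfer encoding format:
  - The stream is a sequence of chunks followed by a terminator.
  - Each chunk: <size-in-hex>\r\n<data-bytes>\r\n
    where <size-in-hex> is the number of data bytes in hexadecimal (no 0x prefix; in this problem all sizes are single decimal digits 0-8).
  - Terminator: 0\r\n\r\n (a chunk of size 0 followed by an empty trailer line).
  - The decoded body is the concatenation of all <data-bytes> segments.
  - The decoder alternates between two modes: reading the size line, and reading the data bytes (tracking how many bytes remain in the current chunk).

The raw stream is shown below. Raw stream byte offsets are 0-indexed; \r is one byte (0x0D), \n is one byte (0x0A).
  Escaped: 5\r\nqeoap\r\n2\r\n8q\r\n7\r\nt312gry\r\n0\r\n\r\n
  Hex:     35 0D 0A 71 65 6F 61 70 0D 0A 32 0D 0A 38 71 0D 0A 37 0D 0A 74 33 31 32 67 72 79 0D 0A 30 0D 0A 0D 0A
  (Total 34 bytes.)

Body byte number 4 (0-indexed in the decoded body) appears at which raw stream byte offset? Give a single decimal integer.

Answer: 7

Derivation:
Chunk 1: stream[0..1]='5' size=0x5=5, data at stream[3..8]='qeoap' -> body[0..5], body so far='qeoap'
Chunk 2: stream[10..11]='2' size=0x2=2, data at stream[13..15]='8q' -> body[5..7], body so far='qeoap8q'
Chunk 3: stream[17..18]='7' size=0x7=7, data at stream[20..27]='t312gry' -> body[7..14], body so far='qeoap8qt312gry'
Chunk 4: stream[29..30]='0' size=0 (terminator). Final body='qeoap8qt312gry' (14 bytes)
Body byte 4 at stream offset 7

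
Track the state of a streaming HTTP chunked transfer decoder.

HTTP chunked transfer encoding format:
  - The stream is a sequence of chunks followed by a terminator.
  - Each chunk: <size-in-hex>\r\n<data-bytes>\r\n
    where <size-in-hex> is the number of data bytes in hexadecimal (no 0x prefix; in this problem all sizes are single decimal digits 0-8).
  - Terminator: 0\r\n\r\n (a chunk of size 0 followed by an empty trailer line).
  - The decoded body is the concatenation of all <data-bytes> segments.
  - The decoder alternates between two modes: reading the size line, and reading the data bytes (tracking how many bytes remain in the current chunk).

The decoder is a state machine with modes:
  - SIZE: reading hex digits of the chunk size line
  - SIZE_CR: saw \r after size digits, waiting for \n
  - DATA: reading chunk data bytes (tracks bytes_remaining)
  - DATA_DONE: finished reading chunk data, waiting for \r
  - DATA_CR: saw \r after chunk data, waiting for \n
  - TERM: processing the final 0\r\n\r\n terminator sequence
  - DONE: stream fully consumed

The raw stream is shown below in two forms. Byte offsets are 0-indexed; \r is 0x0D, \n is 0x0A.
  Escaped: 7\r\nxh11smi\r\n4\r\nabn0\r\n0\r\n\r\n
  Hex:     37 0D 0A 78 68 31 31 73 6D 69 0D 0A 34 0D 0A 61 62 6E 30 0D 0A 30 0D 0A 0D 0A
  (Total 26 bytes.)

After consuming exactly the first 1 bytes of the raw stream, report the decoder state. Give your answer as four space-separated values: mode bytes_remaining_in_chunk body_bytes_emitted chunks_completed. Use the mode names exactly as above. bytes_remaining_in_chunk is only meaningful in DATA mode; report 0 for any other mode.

Answer: SIZE 0 0 0

Derivation:
Byte 0 = '7': mode=SIZE remaining=0 emitted=0 chunks_done=0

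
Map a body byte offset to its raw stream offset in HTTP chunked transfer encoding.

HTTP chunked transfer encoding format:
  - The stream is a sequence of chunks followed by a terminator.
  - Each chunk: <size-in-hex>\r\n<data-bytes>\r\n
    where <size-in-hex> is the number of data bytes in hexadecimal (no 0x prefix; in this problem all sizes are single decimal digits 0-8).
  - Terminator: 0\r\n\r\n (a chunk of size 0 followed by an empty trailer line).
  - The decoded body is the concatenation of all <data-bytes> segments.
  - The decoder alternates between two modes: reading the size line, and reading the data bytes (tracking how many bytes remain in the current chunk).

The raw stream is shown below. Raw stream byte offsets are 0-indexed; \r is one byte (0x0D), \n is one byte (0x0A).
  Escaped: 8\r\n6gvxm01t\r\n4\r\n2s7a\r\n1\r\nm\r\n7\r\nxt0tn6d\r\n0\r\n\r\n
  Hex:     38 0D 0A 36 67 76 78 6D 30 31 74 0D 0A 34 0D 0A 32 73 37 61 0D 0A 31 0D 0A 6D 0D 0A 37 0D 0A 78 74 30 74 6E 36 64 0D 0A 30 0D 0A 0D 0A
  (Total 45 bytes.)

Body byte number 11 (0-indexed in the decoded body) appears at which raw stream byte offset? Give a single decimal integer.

Answer: 19

Derivation:
Chunk 1: stream[0..1]='8' size=0x8=8, data at stream[3..11]='6gvxm01t' -> body[0..8], body so far='6gvxm01t'
Chunk 2: stream[13..14]='4' size=0x4=4, data at stream[16..20]='2s7a' -> body[8..12], body so far='6gvxm01t2s7a'
Chunk 3: stream[22..23]='1' size=0x1=1, data at stream[25..26]='m' -> body[12..13], body so far='6gvxm01t2s7am'
Chunk 4: stream[28..29]='7' size=0x7=7, data at stream[31..38]='xt0tn6d' -> body[13..20], body so far='6gvxm01t2s7amxt0tn6d'
Chunk 5: stream[40..41]='0' size=0 (terminator). Final body='6gvxm01t2s7amxt0tn6d' (20 bytes)
Body byte 11 at stream offset 19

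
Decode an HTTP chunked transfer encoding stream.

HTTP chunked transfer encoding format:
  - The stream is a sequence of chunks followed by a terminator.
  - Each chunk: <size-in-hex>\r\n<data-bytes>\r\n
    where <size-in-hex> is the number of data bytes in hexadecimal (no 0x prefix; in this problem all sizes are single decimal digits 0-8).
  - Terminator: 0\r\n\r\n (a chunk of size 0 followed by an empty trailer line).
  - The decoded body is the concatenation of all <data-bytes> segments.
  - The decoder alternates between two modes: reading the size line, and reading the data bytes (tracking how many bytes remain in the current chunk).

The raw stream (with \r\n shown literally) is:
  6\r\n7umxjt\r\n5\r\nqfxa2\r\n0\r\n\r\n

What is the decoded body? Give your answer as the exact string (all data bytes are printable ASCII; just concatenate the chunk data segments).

Answer: 7umxjtqfxa2

Derivation:
Chunk 1: stream[0..1]='6' size=0x6=6, data at stream[3..9]='7umxjt' -> body[0..6], body so far='7umxjt'
Chunk 2: stream[11..12]='5' size=0x5=5, data at stream[14..19]='qfxa2' -> body[6..11], body so far='7umxjtqfxa2'
Chunk 3: stream[21..22]='0' size=0 (terminator). Final body='7umxjtqfxa2' (11 bytes)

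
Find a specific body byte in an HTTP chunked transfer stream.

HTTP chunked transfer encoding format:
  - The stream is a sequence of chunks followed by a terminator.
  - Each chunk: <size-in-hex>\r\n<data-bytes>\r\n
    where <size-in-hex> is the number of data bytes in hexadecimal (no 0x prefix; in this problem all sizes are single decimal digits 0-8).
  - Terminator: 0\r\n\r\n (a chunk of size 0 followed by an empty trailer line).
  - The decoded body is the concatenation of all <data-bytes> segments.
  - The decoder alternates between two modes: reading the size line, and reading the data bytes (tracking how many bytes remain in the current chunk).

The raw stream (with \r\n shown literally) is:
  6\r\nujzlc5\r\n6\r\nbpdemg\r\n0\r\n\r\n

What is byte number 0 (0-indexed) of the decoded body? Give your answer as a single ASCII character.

Chunk 1: stream[0..1]='6' size=0x6=6, data at stream[3..9]='ujzlc5' -> body[0..6], body so far='ujzlc5'
Chunk 2: stream[11..12]='6' size=0x6=6, data at stream[14..20]='bpdemg' -> body[6..12], body so far='ujzlc5bpdemg'
Chunk 3: stream[22..23]='0' size=0 (terminator). Final body='ujzlc5bpdemg' (12 bytes)
Body byte 0 = 'u'

Answer: u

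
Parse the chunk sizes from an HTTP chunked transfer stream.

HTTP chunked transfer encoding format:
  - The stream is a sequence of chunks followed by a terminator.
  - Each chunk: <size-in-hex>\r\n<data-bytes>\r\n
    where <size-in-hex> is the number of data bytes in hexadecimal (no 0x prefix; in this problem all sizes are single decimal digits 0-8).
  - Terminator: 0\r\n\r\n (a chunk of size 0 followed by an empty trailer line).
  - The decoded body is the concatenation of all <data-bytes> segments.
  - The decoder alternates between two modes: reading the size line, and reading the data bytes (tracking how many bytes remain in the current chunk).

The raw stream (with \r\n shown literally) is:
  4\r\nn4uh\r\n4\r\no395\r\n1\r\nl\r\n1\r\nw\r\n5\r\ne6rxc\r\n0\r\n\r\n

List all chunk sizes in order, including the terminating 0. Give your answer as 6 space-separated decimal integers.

Chunk 1: stream[0..1]='4' size=0x4=4, data at stream[3..7]='n4uh' -> body[0..4], body so far='n4uh'
Chunk 2: stream[9..10]='4' size=0x4=4, data at stream[12..16]='o395' -> body[4..8], body so far='n4uho395'
Chunk 3: stream[18..19]='1' size=0x1=1, data at stream[21..22]='l' -> body[8..9], body so far='n4uho395l'
Chunk 4: stream[24..25]='1' size=0x1=1, data at stream[27..28]='w' -> body[9..10], body so far='n4uho395lw'
Chunk 5: stream[30..31]='5' size=0x5=5, data at stream[33..38]='e6rxc' -> body[10..15], body so far='n4uho395lwe6rxc'
Chunk 6: stream[40..41]='0' size=0 (terminator). Final body='n4uho395lwe6rxc' (15 bytes)

Answer: 4 4 1 1 5 0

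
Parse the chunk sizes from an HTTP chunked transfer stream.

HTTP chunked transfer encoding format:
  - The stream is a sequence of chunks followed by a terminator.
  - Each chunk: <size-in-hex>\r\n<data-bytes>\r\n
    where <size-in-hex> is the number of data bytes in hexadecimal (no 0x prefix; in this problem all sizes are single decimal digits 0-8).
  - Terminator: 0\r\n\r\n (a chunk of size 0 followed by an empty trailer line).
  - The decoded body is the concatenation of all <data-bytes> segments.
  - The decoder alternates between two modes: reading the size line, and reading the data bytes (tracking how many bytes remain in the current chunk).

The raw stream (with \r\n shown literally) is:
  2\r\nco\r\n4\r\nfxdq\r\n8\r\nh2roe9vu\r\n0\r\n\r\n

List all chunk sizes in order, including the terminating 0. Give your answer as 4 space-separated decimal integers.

Answer: 2 4 8 0

Derivation:
Chunk 1: stream[0..1]='2' size=0x2=2, data at stream[3..5]='co' -> body[0..2], body so far='co'
Chunk 2: stream[7..8]='4' size=0x4=4, data at stream[10..14]='fxdq' -> body[2..6], body so far='cofxdq'
Chunk 3: stream[16..17]='8' size=0x8=8, data at stream[19..27]='h2roe9vu' -> body[6..14], body so far='cofxdqh2roe9vu'
Chunk 4: stream[29..30]='0' size=0 (terminator). Final body='cofxdqh2roe9vu' (14 bytes)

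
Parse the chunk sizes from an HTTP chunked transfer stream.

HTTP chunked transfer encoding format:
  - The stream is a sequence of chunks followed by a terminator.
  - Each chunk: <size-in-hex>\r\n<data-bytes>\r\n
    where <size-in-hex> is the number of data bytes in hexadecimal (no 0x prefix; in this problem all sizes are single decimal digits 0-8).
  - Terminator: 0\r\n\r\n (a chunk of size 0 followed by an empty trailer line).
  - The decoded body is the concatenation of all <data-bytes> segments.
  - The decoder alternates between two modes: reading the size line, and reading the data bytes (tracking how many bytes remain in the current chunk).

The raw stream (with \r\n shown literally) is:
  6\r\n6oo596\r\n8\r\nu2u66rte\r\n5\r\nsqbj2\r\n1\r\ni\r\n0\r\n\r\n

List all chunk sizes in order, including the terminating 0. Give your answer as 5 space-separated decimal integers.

Chunk 1: stream[0..1]='6' size=0x6=6, data at stream[3..9]='6oo596' -> body[0..6], body so far='6oo596'
Chunk 2: stream[11..12]='8' size=0x8=8, data at stream[14..22]='u2u66rte' -> body[6..14], body so far='6oo596u2u66rte'
Chunk 3: stream[24..25]='5' size=0x5=5, data at stream[27..32]='sqbj2' -> body[14..19], body so far='6oo596u2u66rtesqbj2'
Chunk 4: stream[34..35]='1' size=0x1=1, data at stream[37..38]='i' -> body[19..20], body so far='6oo596u2u66rtesqbj2i'
Chunk 5: stream[40..41]='0' size=0 (terminator). Final body='6oo596u2u66rtesqbj2i' (20 bytes)

Answer: 6 8 5 1 0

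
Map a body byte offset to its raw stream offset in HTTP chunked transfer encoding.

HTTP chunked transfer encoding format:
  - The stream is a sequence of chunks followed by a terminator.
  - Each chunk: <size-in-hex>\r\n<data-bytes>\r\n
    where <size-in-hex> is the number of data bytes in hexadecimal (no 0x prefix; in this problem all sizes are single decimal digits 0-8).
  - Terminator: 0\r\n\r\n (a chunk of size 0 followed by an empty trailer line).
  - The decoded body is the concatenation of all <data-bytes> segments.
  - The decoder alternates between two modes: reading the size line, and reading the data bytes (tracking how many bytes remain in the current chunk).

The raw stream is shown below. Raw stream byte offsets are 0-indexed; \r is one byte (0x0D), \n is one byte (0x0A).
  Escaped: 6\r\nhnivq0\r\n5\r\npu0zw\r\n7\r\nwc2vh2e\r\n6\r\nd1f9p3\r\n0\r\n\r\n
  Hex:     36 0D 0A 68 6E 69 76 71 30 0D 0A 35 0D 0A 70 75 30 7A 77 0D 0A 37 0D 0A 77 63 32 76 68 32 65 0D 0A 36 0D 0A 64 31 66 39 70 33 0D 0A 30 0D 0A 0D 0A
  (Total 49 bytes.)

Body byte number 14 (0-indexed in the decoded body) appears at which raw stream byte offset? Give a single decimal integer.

Answer: 27

Derivation:
Chunk 1: stream[0..1]='6' size=0x6=6, data at stream[3..9]='hnivq0' -> body[0..6], body so far='hnivq0'
Chunk 2: stream[11..12]='5' size=0x5=5, data at stream[14..19]='pu0zw' -> body[6..11], body so far='hnivq0pu0zw'
Chunk 3: stream[21..22]='7' size=0x7=7, data at stream[24..31]='wc2vh2e' -> body[11..18], body so far='hnivq0pu0zwwc2vh2e'
Chunk 4: stream[33..34]='6' size=0x6=6, data at stream[36..42]='d1f9p3' -> body[18..24], body so far='hnivq0pu0zwwc2vh2ed1f9p3'
Chunk 5: stream[44..45]='0' size=0 (terminator). Final body='hnivq0pu0zwwc2vh2ed1f9p3' (24 bytes)
Body byte 14 at stream offset 27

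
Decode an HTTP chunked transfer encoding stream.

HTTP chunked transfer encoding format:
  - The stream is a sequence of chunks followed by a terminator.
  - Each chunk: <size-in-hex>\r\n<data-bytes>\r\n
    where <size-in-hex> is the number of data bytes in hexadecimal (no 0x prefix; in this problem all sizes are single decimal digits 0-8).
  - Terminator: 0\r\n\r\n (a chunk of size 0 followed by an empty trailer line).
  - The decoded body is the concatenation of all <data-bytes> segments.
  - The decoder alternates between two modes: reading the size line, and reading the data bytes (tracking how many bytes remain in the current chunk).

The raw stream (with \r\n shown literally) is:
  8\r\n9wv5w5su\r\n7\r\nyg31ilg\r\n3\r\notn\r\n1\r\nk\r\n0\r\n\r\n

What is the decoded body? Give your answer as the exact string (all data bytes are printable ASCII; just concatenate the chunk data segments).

Answer: 9wv5w5suyg31ilgotnk

Derivation:
Chunk 1: stream[0..1]='8' size=0x8=8, data at stream[3..11]='9wv5w5su' -> body[0..8], body so far='9wv5w5su'
Chunk 2: stream[13..14]='7' size=0x7=7, data at stream[16..23]='yg31ilg' -> body[8..15], body so far='9wv5w5suyg31ilg'
Chunk 3: stream[25..26]='3' size=0x3=3, data at stream[28..31]='otn' -> body[15..18], body so far='9wv5w5suyg31ilgotn'
Chunk 4: stream[33..34]='1' size=0x1=1, data at stream[36..37]='k' -> body[18..19], body so far='9wv5w5suyg31ilgotnk'
Chunk 5: stream[39..40]='0' size=0 (terminator). Final body='9wv5w5suyg31ilgotnk' (19 bytes)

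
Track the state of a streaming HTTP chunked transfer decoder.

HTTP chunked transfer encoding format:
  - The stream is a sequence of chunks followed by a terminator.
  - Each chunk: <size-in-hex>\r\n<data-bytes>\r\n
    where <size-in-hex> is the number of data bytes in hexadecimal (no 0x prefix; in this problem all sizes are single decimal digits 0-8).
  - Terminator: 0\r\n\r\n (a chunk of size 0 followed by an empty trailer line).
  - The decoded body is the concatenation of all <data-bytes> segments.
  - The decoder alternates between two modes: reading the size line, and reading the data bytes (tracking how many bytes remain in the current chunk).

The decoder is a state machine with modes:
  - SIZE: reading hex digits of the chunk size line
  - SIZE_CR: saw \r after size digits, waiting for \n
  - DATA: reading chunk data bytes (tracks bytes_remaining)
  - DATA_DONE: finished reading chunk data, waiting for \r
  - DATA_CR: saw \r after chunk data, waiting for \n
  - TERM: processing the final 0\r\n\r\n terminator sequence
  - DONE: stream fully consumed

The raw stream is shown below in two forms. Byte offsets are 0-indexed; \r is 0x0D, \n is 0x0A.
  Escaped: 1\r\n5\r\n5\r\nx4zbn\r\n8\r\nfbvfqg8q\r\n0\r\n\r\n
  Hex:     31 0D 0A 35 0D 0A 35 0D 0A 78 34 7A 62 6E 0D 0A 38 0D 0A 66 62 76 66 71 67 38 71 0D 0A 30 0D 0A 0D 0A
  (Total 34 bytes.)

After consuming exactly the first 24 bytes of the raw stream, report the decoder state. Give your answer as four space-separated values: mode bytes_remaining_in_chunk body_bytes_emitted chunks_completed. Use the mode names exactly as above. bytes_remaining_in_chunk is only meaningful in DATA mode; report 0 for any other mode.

Byte 0 = '1': mode=SIZE remaining=0 emitted=0 chunks_done=0
Byte 1 = 0x0D: mode=SIZE_CR remaining=0 emitted=0 chunks_done=0
Byte 2 = 0x0A: mode=DATA remaining=1 emitted=0 chunks_done=0
Byte 3 = '5': mode=DATA_DONE remaining=0 emitted=1 chunks_done=0
Byte 4 = 0x0D: mode=DATA_CR remaining=0 emitted=1 chunks_done=0
Byte 5 = 0x0A: mode=SIZE remaining=0 emitted=1 chunks_done=1
Byte 6 = '5': mode=SIZE remaining=0 emitted=1 chunks_done=1
Byte 7 = 0x0D: mode=SIZE_CR remaining=0 emitted=1 chunks_done=1
Byte 8 = 0x0A: mode=DATA remaining=5 emitted=1 chunks_done=1
Byte 9 = 'x': mode=DATA remaining=4 emitted=2 chunks_done=1
Byte 10 = '4': mode=DATA remaining=3 emitted=3 chunks_done=1
Byte 11 = 'z': mode=DATA remaining=2 emitted=4 chunks_done=1
Byte 12 = 'b': mode=DATA remaining=1 emitted=5 chunks_done=1
Byte 13 = 'n': mode=DATA_DONE remaining=0 emitted=6 chunks_done=1
Byte 14 = 0x0D: mode=DATA_CR remaining=0 emitted=6 chunks_done=1
Byte 15 = 0x0A: mode=SIZE remaining=0 emitted=6 chunks_done=2
Byte 16 = '8': mode=SIZE remaining=0 emitted=6 chunks_done=2
Byte 17 = 0x0D: mode=SIZE_CR remaining=0 emitted=6 chunks_done=2
Byte 18 = 0x0A: mode=DATA remaining=8 emitted=6 chunks_done=2
Byte 19 = 'f': mode=DATA remaining=7 emitted=7 chunks_done=2
Byte 20 = 'b': mode=DATA remaining=6 emitted=8 chunks_done=2
Byte 21 = 'v': mode=DATA remaining=5 emitted=9 chunks_done=2
Byte 22 = 'f': mode=DATA remaining=4 emitted=10 chunks_done=2
Byte 23 = 'q': mode=DATA remaining=3 emitted=11 chunks_done=2

Answer: DATA 3 11 2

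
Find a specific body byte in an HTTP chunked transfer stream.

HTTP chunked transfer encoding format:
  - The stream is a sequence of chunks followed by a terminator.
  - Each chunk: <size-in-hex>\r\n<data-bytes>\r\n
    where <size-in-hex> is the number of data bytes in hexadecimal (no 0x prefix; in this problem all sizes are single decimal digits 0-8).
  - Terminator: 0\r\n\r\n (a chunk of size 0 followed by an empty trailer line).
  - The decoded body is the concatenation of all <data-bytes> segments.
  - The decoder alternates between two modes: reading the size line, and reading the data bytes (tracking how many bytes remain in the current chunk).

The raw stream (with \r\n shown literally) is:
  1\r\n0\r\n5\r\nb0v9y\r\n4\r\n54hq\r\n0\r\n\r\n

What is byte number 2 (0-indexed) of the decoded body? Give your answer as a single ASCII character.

Chunk 1: stream[0..1]='1' size=0x1=1, data at stream[3..4]='0' -> body[0..1], body so far='0'
Chunk 2: stream[6..7]='5' size=0x5=5, data at stream[9..14]='b0v9y' -> body[1..6], body so far='0b0v9y'
Chunk 3: stream[16..17]='4' size=0x4=4, data at stream[19..23]='54hq' -> body[6..10], body so far='0b0v9y54hq'
Chunk 4: stream[25..26]='0' size=0 (terminator). Final body='0b0v9y54hq' (10 bytes)
Body byte 2 = '0'

Answer: 0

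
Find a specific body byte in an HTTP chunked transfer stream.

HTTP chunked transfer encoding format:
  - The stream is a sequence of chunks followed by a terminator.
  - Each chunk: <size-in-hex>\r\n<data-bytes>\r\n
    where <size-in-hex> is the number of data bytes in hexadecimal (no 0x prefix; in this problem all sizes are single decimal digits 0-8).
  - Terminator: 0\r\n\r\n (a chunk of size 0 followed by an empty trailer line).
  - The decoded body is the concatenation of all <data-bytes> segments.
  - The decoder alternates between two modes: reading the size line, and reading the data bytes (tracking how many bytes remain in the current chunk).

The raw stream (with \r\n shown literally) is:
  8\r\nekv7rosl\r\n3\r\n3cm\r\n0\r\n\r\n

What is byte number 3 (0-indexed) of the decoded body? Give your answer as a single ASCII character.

Chunk 1: stream[0..1]='8' size=0x8=8, data at stream[3..11]='ekv7rosl' -> body[0..8], body so far='ekv7rosl'
Chunk 2: stream[13..14]='3' size=0x3=3, data at stream[16..19]='3cm' -> body[8..11], body so far='ekv7rosl3cm'
Chunk 3: stream[21..22]='0' size=0 (terminator). Final body='ekv7rosl3cm' (11 bytes)
Body byte 3 = '7'

Answer: 7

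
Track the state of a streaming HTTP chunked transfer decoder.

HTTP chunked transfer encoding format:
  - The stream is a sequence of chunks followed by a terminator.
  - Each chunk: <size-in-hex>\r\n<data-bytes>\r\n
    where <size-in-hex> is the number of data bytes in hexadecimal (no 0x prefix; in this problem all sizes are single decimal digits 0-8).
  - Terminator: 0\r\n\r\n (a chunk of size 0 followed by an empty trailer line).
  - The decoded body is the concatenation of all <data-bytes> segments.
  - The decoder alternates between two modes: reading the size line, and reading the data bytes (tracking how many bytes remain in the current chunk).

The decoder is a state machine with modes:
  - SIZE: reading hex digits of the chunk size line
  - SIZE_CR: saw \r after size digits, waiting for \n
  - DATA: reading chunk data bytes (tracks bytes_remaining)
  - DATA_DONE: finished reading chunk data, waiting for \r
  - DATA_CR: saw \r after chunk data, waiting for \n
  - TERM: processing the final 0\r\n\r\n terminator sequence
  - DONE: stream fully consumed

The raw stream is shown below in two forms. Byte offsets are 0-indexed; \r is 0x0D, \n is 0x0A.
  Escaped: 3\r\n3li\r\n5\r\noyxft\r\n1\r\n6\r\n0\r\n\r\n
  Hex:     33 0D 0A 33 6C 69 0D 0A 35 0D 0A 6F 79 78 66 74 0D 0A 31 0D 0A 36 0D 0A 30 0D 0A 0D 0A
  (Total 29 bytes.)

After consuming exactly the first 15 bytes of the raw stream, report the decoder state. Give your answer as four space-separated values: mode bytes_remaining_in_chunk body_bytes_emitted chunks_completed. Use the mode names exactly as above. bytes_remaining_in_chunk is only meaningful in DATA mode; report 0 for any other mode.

Byte 0 = '3': mode=SIZE remaining=0 emitted=0 chunks_done=0
Byte 1 = 0x0D: mode=SIZE_CR remaining=0 emitted=0 chunks_done=0
Byte 2 = 0x0A: mode=DATA remaining=3 emitted=0 chunks_done=0
Byte 3 = '3': mode=DATA remaining=2 emitted=1 chunks_done=0
Byte 4 = 'l': mode=DATA remaining=1 emitted=2 chunks_done=0
Byte 5 = 'i': mode=DATA_DONE remaining=0 emitted=3 chunks_done=0
Byte 6 = 0x0D: mode=DATA_CR remaining=0 emitted=3 chunks_done=0
Byte 7 = 0x0A: mode=SIZE remaining=0 emitted=3 chunks_done=1
Byte 8 = '5': mode=SIZE remaining=0 emitted=3 chunks_done=1
Byte 9 = 0x0D: mode=SIZE_CR remaining=0 emitted=3 chunks_done=1
Byte 10 = 0x0A: mode=DATA remaining=5 emitted=3 chunks_done=1
Byte 11 = 'o': mode=DATA remaining=4 emitted=4 chunks_done=1
Byte 12 = 'y': mode=DATA remaining=3 emitted=5 chunks_done=1
Byte 13 = 'x': mode=DATA remaining=2 emitted=6 chunks_done=1
Byte 14 = 'f': mode=DATA remaining=1 emitted=7 chunks_done=1

Answer: DATA 1 7 1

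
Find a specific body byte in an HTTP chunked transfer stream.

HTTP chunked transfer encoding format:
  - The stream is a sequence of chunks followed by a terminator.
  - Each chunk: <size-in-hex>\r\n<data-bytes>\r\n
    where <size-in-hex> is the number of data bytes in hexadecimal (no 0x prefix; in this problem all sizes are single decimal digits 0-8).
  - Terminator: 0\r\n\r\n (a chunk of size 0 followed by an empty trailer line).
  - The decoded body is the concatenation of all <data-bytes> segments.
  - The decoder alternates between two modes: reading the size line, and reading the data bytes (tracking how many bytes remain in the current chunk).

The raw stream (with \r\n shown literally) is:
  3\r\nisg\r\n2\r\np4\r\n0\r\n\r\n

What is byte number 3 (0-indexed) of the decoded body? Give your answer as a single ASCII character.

Chunk 1: stream[0..1]='3' size=0x3=3, data at stream[3..6]='isg' -> body[0..3], body so far='isg'
Chunk 2: stream[8..9]='2' size=0x2=2, data at stream[11..13]='p4' -> body[3..5], body so far='isgp4'
Chunk 3: stream[15..16]='0' size=0 (terminator). Final body='isgp4' (5 bytes)
Body byte 3 = 'p'

Answer: p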